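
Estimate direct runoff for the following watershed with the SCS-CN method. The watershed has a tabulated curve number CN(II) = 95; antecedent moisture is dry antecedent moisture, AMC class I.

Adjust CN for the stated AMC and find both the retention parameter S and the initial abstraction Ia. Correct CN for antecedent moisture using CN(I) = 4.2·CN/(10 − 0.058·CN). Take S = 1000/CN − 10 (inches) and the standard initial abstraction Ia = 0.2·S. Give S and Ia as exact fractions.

CN(I) from CN(II)=95: (4.2·95)/(10 − 0.058·95) = 39900/449 ≈ 88.864
Max retention: S = 1000/(39900/449) − 10 = 500/399 in (≈ 1.253 in)
Ia = 0.2S: 0.2·1.253 = 0.251 in (exactly 100/399)

S = 500/399 in ≈ 1.253 in; Ia = 100/399 in ≈ 0.251 in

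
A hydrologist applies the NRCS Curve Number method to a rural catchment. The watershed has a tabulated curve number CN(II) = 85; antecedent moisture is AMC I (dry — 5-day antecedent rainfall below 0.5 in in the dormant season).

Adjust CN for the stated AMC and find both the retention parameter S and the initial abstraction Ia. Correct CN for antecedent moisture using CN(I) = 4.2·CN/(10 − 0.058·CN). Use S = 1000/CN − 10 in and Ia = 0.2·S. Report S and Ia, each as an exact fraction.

S = 500/119 in ≈ 4.202 in; Ia = 100/119 in ≈ 0.840 in

Adjust CN=85 to AMC I: 4.2·85/(10 − 0.058·85) → 357 ÷ (507/100) = 11900/169 ≈ 70.414
Max retention: S = 1000/(11900/169) − 10 = 500/119 in (≈ 4.202 in)
Ia = 0.2·(500/119) = 100/119 in ≈ 0.840 in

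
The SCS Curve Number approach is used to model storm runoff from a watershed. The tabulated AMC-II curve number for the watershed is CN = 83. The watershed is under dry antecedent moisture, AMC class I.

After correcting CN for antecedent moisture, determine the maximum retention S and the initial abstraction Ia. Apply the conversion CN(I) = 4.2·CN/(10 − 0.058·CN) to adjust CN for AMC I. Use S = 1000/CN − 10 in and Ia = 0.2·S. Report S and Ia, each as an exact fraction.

S = 8500/1743 in ≈ 4.877 in; Ia = 1700/1743 in ≈ 0.975 in

Dry (AMC I): CN(I) = 4.2·83/(10 − 0.058·83) = (1743/5)/(2593/500) = 174300/2593 ≈ 67.219
Retention S: 1000/CN − 10 with CN=67.219 → S = 8500/1743 ≈ 4.877 in
Initial abstraction Ia = S/5 = (8500/1743)/5 = 1700/1743 ≈ 0.975 in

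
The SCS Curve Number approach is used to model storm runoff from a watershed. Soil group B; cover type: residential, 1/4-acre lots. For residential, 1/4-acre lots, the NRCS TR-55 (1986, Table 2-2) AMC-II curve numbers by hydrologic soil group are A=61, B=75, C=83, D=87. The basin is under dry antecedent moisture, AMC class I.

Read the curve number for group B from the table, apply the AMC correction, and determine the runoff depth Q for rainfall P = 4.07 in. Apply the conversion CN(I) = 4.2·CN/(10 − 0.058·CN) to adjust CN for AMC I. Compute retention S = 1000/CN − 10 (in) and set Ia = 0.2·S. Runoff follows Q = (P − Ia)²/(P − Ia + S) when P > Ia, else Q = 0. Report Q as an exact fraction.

Q = 244640881/413538300 in ≈ 0.592 in

NRCS table: residential, 1/4-acre lots, soil group B → CN(II) = 75
CN(I) from CN(II)=75: (4.2·75)/(10 − 0.058·75) = 6300/113 ≈ 55.752
Retention S: 1000/CN − 10 with CN=55.752 → S = 500/63 ≈ 7.937 in
Ia = 0.2·(500/63) = 100/63 in ≈ 1.587 in
Excess rainfall: 4.070 − 1.587 = 2.483 in; P > Ia so Q > 0
Q = (15641/6300)²/((15641/6300) + 500/63) = (244640881/39690000)/(65641/6300) = 244640881/413538300 in ≈ 0.592 in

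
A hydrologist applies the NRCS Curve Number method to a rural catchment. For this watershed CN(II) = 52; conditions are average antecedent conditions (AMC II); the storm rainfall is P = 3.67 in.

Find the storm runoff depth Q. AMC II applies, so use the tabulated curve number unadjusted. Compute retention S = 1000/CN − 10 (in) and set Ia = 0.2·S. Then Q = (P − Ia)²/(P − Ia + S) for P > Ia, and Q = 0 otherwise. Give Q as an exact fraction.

Average conditions: CN = 52 (no AMC adjustment).
Retention S: 1000/CN − 10 with CN=52.000 → S = 120/13 ≈ 9.231 in
Ia = 0.2·(120/13) = 24/13 in ≈ 1.846 in
Excess rainfall: 3.670 − 1.846 = 1.824 in; P > Ia so Q > 0
Runoff Q = (P−Ia)²/(P−Ia+S) = (1.824)²/(1.824+9.231) = 5621641/18682300 ≈ 0.301 in

Q = 5621641/18682300 in ≈ 0.301 in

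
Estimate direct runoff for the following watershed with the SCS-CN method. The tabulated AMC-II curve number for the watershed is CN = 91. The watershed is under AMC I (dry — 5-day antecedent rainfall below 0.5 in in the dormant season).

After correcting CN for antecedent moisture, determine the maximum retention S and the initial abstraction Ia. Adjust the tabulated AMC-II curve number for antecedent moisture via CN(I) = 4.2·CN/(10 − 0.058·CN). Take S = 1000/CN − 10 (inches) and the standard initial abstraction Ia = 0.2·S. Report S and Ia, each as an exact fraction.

Dry (AMC I): CN(I) = 4.2·91/(10 − 0.058·91) = (1911/5)/(2361/500) = 63700/787 ≈ 80.940
Max retention: S = 1000/(63700/787) − 10 = 1500/637 in (≈ 2.355 in)
Ia = 0.2·(1500/637) = 300/637 in ≈ 0.471 in

S = 1500/637 in ≈ 2.355 in; Ia = 300/637 in ≈ 0.471 in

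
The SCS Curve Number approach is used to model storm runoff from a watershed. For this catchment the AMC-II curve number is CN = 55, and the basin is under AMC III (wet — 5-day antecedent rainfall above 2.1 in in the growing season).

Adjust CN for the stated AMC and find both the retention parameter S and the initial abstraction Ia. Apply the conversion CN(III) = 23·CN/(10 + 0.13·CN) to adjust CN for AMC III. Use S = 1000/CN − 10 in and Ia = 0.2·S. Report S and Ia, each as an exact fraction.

S = 900/253 in ≈ 3.557 in; Ia = 180/253 in ≈ 0.711 in

CN(III) from CN(II)=55: (23·55)/(10 + 0.13·55) = 25300/343 ≈ 73.761
S = 1000/(25300/343) − 10 = 900/253 in ≈ 3.557 in
Ia = 0.2S: 0.2·3.557 = 0.711 in (exactly 180/253)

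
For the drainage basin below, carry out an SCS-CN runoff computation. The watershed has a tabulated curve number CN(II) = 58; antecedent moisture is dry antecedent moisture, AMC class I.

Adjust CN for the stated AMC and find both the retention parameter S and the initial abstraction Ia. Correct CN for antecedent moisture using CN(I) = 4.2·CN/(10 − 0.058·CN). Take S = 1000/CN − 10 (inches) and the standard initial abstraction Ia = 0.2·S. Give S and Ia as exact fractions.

CN(I) from CN(II)=58: (4.2·58)/(10 − 0.058·58) = 2900/79 ≈ 36.709
S = 1000/(2900/79) − 10 = 500/29 in ≈ 17.241 in
Ia = 0.2·(500/29) = 100/29 in ≈ 3.448 in

S = 500/29 in ≈ 17.241 in; Ia = 100/29 in ≈ 3.448 in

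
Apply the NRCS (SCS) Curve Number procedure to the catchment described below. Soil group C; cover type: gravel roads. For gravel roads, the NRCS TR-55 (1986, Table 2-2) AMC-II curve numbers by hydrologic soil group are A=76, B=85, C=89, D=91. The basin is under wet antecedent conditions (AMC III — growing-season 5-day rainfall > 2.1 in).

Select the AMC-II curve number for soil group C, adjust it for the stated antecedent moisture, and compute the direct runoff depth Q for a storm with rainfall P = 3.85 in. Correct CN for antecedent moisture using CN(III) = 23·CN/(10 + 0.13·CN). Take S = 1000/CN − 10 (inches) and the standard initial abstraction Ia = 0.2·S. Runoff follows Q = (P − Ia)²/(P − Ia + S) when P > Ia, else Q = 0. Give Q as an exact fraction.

Q = 2134187451/652133260 in ≈ 3.273 in

NRCS table: gravel roads, soil group C → CN(II) = 89
Adjust CN=89 to AMC III: 23·89/(10 + 0.13·89) → 2047 ÷ (2157/100) = 204700/2157 ≈ 94.900
S = 1000/(204700/2157) − 10 = 1100/2047 in ≈ 0.537 in
Ia = 0.2S: 0.2·0.537 = 0.107 in (exactly 220/2047)
P − Ia = 3.850 − 0.107 = 153219/40940 ≈ 3.743 in (> 0, runoff occurs)
Q: (153219/40940)² ÷ (175219/40940) = 2134187451/652133260 in (≈ 3.273 in)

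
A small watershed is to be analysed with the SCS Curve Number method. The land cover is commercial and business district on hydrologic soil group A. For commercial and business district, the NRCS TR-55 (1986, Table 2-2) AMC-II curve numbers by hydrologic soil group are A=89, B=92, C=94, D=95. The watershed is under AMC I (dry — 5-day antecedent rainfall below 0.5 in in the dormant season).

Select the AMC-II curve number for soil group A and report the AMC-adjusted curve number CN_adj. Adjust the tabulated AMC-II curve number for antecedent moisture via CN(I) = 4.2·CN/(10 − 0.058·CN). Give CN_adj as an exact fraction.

NRCS table: commercial and business district, soil group A → CN(II) = 89
Dry (AMC I): CN(I) = 4.2·89/(10 − 0.058·89) = (1869/5)/(2419/500) = 186900/2419 ≈ 77.263

CN_adj = 186900/2419 ≈ 77.263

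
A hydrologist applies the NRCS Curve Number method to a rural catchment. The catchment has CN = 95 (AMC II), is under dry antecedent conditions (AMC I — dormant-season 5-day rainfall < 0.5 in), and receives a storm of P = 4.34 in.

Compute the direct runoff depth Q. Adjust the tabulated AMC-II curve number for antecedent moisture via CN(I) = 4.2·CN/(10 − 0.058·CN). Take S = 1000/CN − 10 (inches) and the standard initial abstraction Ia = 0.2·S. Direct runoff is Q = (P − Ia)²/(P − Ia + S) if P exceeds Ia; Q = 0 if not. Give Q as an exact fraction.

CN(I) from CN(II)=95: (4.2·95)/(10 − 0.058·95) = 39900/449 ≈ 88.864
S = 1000/(39900/449) − 10 = 500/399 in ≈ 1.253 in
Ia = 0.2S: 0.2·1.253 = 0.251 in (exactly 100/399)
P − Ia = 4.340 − 0.251 = 81583/19950 ≈ 4.089 in (> 0, runoff occurs)
Q = (81583/19950)²/((81583/19950) + 500/399) = (6655785889/398002500)/(106583/19950) = 6655785889/2126330850 in ≈ 3.130 in

Q = 6655785889/2126330850 in ≈ 3.130 in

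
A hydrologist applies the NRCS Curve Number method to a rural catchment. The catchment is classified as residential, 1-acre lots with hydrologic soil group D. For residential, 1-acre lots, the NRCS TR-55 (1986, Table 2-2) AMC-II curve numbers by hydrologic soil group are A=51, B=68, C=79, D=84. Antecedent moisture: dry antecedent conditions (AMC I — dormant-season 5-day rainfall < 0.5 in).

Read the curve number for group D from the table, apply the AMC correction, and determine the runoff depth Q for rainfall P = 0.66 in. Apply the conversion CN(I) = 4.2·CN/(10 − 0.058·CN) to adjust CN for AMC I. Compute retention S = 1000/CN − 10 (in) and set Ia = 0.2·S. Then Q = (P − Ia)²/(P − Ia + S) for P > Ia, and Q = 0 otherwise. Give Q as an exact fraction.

NRCS table: residential, 1-acre lots, soil group D → CN(II) = 84
CN(I) from CN(II)=84: (4.2·84)/(10 − 0.058·84) = 44100/641 ≈ 68.799
Max retention: S = 1000/(44100/641) − 10 = 2000/441 in (≈ 4.535 in)
Initial abstraction Ia = S/5 = (2000/441)/5 = 400/441 ≈ 0.907 in
P = 0.660 ≤ Ia = 0.907 in: entire storm abstracted, Q = 0.

Q = 0 in ≈ 0.000 in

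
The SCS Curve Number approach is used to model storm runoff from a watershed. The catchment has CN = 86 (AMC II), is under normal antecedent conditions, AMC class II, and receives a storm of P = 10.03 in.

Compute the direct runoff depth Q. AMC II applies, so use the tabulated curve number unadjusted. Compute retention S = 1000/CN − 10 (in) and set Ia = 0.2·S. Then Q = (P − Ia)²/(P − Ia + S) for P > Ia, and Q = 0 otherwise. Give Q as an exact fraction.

Average conditions: CN = 86 (no AMC adjustment).
S = 1000/86 − 10 = 70/43 in ≈ 1.628 in
Ia = 0.2·(70/43) = 14/43 in ≈ 0.326 in
P − Ia = 10.030 − 0.326 = 41729/4300 ≈ 9.704 in (> 0, runoff occurs)
Q: (41729/4300)² ÷ (48729/4300) = 1741309441/209534700 in (≈ 8.310 in)

Q = 1741309441/209534700 in ≈ 8.310 in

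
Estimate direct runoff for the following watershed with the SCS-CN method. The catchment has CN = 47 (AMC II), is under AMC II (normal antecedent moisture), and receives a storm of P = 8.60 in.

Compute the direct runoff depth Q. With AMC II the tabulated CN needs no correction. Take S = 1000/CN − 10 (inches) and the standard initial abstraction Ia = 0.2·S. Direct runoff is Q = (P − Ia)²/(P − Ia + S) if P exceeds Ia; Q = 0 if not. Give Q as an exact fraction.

Q = 2223081/973135 in ≈ 2.284 in

AMC II — tabulated CN = 47 applies directly.
S = 1000/47 − 10 = 530/47 in ≈ 11.277 in
Ia = 0.2S: 0.2·11.277 = 2.255 in (exactly 106/47)
P − Ia = 8.600 − 2.255 = 1491/235 ≈ 6.345 in (> 0, runoff occurs)
Q: (1491/235)² ÷ (4141/235) = 2223081/973135 in (≈ 2.284 in)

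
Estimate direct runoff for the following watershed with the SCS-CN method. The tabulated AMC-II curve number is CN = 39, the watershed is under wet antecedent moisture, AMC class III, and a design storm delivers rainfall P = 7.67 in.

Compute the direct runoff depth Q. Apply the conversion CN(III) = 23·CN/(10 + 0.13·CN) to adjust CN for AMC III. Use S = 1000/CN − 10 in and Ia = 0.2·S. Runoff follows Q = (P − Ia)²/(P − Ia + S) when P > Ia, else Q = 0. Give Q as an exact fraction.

Q = 320354868001/105487110300 in ≈ 3.037 in

CN(III) from CN(II)=39: (23·39)/(10 + 0.13·39) = 89700/1507 ≈ 59.522
S = 1000/(89700/1507) − 10 = 6100/897 in ≈ 6.800 in
Ia = 0.2S: 0.2·6.800 = 1.360 in (exactly 1220/897)
P − Ia = 7.670 − 1.360 = 565999/89700 ≈ 6.310 in (> 0, runoff occurs)
Runoff Q = (P−Ia)²/(P−Ia+S) = (6.310)²/(6.310+6.800) = 320354868001/105487110300 ≈ 3.037 in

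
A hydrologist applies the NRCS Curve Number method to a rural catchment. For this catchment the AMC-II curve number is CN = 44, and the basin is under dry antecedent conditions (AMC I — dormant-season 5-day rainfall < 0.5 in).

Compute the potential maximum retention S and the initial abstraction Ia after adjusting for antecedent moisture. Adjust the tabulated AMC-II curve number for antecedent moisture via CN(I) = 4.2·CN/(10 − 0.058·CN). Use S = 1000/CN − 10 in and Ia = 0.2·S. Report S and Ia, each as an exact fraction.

S = 1000/33 in ≈ 30.303 in; Ia = 200/33 in ≈ 6.061 in

Adjust CN=44 to AMC I: 4.2·44/(10 − 0.058·44) → (924/5) ÷ (931/125) = 3300/133 ≈ 24.812
Max retention: S = 1000/(3300/133) − 10 = 1000/33 in (≈ 30.303 in)
Ia = 0.2·(1000/33) = 200/33 in ≈ 6.061 in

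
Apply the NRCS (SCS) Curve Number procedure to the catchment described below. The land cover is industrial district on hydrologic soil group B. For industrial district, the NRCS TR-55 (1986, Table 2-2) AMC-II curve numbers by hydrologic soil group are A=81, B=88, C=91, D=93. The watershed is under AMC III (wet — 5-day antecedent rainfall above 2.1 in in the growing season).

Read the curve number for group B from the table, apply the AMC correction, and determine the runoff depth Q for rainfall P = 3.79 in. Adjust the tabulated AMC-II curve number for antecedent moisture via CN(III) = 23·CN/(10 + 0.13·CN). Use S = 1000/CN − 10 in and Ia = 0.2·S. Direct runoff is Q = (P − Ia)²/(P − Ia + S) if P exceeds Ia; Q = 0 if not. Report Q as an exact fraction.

NRCS table: industrial district, soil group B → CN(II) = 88
CN(III) from CN(II)=88: (23·88)/(10 + 0.13·88) = 6325/67 ≈ 94.403
Max retention: S = 1000/(6325/67) − 10 = 150/253 in (≈ 0.593 in)
Ia = 0.2·(150/253) = 30/253 in ≈ 0.119 in
Excess rainfall: 3.790 − 0.119 = 3.671 in; P > Ia so Q > 0
Q: (92887/25300)² ÷ (107887/25300) = 8627994769/2729541100 in (≈ 3.161 in)

Q = 8627994769/2729541100 in ≈ 3.161 in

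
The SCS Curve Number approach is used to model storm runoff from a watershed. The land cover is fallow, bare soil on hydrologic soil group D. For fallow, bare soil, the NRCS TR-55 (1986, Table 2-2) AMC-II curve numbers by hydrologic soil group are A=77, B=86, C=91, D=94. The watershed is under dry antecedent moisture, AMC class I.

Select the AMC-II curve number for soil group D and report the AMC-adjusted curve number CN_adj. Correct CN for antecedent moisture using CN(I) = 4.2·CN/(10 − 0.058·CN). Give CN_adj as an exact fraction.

CN_adj = 32900/379 ≈ 86.807

NRCS table: fallow, bare soil, soil group D → CN(II) = 94
CN(I) from CN(II)=94: (4.2·94)/(10 − 0.058·94) = 32900/379 ≈ 86.807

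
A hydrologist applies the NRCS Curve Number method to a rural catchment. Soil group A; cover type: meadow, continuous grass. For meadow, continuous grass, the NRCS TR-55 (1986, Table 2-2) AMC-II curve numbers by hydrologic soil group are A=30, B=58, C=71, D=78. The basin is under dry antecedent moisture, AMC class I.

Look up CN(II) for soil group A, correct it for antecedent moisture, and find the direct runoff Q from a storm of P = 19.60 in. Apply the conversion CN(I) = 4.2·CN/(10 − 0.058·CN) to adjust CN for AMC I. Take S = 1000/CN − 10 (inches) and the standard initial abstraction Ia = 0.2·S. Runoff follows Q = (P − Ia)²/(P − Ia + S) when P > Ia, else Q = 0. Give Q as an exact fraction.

NRCS table: meadow, continuous grass, soil group A → CN(II) = 30
Dry (AMC I): CN(I) = 4.2·30/(10 − 0.058·30) = 126/(413/50) = 900/59 ≈ 15.254
Retention S: 1000/CN − 10 with CN=15.254 → S = 500/9 ≈ 55.556 in
Initial abstraction Ia = S/5 = (500/9)/5 = 100/9 ≈ 11.111 in
P − Ia = 19.600 − 11.111 = 382/45 ≈ 8.489 in (> 0, runoff occurs)
Q: (382/45)² ÷ (2882/45) = 72962/64845 in (≈ 1.125 in)

Q = 72962/64845 in ≈ 1.125 in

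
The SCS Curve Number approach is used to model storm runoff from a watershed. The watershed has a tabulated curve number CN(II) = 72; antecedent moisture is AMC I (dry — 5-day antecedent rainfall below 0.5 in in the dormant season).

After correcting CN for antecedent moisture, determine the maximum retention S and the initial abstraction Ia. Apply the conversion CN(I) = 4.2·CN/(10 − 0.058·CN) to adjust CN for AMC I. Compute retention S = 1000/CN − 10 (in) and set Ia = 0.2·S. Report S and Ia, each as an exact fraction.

Dry (AMC I): CN(I) = 4.2·72/(10 − 0.058·72) = (1512/5)/(728/125) = 675/13 ≈ 51.923
Retention S: 1000/CN − 10 with CN=51.923 → S = 250/27 ≈ 9.259 in
Ia = 0.2S: 0.2·9.259 = 1.852 in (exactly 50/27)

S = 250/27 in ≈ 9.259 in; Ia = 50/27 in ≈ 1.852 in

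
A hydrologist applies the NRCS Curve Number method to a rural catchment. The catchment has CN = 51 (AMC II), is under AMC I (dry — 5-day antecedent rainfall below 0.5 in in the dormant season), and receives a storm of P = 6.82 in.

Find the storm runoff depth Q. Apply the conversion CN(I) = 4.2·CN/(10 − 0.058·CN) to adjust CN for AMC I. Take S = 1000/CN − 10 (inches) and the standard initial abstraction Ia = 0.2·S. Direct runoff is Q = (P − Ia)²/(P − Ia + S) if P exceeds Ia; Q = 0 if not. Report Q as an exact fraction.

Adjust CN=51 to AMC I: 4.2·51/(10 − 0.058·51) → (1071/5) ÷ (3521/500) = 15300/503 ≈ 30.417
Retention S: 1000/CN − 10 with CN=30.417 → S = 3500/153 ≈ 22.876 in
Ia = 0.2·(3500/153) = 700/153 in ≈ 4.575 in
Excess rainfall: 6.820 − 4.575 = 2.245 in; P > Ia so Q > 0
Runoff Q = (P−Ia)²/(P−Ia+S) = (2.245)²/(2.245+22.876) = 294911929/1470123450 ≈ 0.201 in

Q = 294911929/1470123450 in ≈ 0.201 in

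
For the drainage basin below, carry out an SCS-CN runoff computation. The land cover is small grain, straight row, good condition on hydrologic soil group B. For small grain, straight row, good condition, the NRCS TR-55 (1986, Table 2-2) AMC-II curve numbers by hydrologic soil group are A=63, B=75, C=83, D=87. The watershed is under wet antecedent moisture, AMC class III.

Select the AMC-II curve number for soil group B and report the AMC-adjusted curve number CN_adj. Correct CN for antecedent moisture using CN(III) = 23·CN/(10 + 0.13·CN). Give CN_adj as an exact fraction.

CN_adj = 6900/79 ≈ 87.342

NRCS table: small grain, straight row, good condition, soil group B → CN(II) = 75
Adjust CN=75 to AMC III: 23·75/(10 + 0.13·75) → 1725 ÷ (79/4) = 6900/79 ≈ 87.342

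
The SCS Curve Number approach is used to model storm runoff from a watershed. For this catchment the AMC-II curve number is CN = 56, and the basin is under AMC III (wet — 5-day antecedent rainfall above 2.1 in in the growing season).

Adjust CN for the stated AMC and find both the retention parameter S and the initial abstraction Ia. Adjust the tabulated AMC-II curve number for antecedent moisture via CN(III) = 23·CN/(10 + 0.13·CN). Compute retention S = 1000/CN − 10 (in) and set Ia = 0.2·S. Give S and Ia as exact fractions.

S = 550/161 in ≈ 3.416 in; Ia = 110/161 in ≈ 0.683 in

Adjust CN=56 to AMC III: 23·56/(10 + 0.13·56) → 1288 ÷ (432/25) = 4025/54 ≈ 74.537
Retention S: 1000/CN − 10 with CN=74.537 → S = 550/161 ≈ 3.416 in
Ia = 0.2·(550/161) = 110/161 in ≈ 0.683 in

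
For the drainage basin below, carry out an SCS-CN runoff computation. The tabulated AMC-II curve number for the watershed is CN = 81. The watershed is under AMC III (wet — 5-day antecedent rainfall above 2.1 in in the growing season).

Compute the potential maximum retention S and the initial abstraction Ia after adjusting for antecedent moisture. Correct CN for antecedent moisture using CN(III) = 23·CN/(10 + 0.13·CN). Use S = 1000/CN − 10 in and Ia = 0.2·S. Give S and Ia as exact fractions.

S = 1900/1863 in ≈ 1.020 in; Ia = 380/1863 in ≈ 0.204 in

CN(III) from CN(II)=81: (23·81)/(10 + 0.13·81) = 186300/2053 ≈ 90.745
S = 1000/(186300/2053) − 10 = 1900/1863 in ≈ 1.020 in
Ia = 0.2·(1900/1863) = 380/1863 in ≈ 0.204 in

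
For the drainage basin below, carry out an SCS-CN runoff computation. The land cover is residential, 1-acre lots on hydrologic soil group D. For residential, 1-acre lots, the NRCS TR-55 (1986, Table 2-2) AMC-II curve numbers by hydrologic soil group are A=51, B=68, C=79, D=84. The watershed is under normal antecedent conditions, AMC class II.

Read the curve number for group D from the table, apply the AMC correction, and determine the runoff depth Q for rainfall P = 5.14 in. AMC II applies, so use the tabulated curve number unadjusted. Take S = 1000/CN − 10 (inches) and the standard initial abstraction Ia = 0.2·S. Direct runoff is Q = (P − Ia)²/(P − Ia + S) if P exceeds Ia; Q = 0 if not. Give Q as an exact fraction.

Q = 24970009/7346850 in ≈ 3.399 in

NRCS table: residential, 1-acre lots, soil group D → CN(II) = 84
AMC II — tabulated CN = 84 applies directly.
S = 1000/84 − 10 = 40/21 in ≈ 1.905 in
Ia = 0.2·(40/21) = 8/21 in ≈ 0.381 in
Since P=5.140 > Ia=0.381: effective rainfall P−Ia = 4997/1050 in
Runoff Q = (P−Ia)²/(P−Ia+S) = (4.759)²/(4.759+1.905) = 24970009/7346850 ≈ 3.399 in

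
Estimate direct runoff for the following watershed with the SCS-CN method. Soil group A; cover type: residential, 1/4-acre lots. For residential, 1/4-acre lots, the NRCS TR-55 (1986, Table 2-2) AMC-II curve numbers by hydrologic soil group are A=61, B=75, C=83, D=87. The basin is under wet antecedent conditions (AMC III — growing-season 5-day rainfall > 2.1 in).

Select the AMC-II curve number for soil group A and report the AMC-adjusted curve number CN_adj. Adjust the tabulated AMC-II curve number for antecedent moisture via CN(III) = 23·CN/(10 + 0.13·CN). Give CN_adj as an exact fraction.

NRCS table: residential, 1/4-acre lots, soil group A → CN(II) = 61
Wet (AMC III): CN(III) = 23·61/(10 + 0.13·61) = 1403/(1793/100) = 140300/1793 ≈ 78.249

CN_adj = 140300/1793 ≈ 78.249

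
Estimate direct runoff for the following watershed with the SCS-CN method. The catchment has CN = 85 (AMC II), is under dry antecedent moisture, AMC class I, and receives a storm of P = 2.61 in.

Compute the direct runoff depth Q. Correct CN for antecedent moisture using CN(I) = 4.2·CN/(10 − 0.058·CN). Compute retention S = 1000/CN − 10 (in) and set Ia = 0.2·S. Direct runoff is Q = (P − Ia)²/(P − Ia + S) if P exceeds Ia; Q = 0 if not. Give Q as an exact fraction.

CN(I) from CN(II)=85: (4.2·85)/(10 − 0.058·85) = 11900/169 ≈ 70.414
Max retention: S = 1000/(11900/169) − 10 = 500/119 in (≈ 4.202 in)
Ia = 0.2S: 0.2·4.202 = 0.840 in (exactly 100/119)
Excess rainfall: 2.610 − 0.840 = 1.770 in; P > Ia so Q > 0
Q: (21059/11900)² ÷ (71059/11900) = 443481481/845602100 in (≈ 0.524 in)

Q = 443481481/845602100 in ≈ 0.524 in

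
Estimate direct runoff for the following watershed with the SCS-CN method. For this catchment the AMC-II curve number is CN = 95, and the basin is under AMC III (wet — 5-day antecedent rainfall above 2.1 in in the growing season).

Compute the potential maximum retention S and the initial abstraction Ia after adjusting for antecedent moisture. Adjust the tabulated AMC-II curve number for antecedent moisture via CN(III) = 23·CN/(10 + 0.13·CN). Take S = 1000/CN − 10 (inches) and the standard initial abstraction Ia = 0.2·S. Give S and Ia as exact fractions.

Wet (AMC III): CN(III) = 23·95/(10 + 0.13·95) = 2185/(447/20) = 43700/447 ≈ 97.763
Max retention: S = 1000/(43700/447) − 10 = 100/437 in (≈ 0.229 in)
Initial abstraction Ia = S/5 = (100/437)/5 = 20/437 ≈ 0.046 in

S = 100/437 in ≈ 0.229 in; Ia = 20/437 in ≈ 0.046 in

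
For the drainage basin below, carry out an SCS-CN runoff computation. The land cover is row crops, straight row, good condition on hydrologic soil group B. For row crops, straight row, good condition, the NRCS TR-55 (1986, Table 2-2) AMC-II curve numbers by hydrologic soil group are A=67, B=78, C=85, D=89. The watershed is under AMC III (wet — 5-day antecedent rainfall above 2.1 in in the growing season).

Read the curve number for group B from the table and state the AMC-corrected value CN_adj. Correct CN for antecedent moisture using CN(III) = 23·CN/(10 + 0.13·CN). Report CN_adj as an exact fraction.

NRCS table: row crops, straight row, good condition, soil group B → CN(II) = 78
Wet (AMC III): CN(III) = 23·78/(10 + 0.13·78) = 1794/(1007/50) = 89700/1007 ≈ 89.076

CN_adj = 89700/1007 ≈ 89.076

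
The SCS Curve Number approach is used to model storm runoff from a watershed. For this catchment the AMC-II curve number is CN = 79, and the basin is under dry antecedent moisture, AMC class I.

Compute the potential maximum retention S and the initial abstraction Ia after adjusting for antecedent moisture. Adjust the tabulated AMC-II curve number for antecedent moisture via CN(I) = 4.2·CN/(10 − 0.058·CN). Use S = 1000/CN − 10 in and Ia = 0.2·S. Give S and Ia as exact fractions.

Adjust CN=79 to AMC I: 4.2·79/(10 − 0.058·79) → (1659/5) ÷ (2709/500) = 7900/129 ≈ 61.240
S = 1000/(7900/129) − 10 = 500/79 in ≈ 6.329 in
Ia = 0.2·(500/79) = 100/79 in ≈ 1.266 in

S = 500/79 in ≈ 6.329 in; Ia = 100/79 in ≈ 1.266 in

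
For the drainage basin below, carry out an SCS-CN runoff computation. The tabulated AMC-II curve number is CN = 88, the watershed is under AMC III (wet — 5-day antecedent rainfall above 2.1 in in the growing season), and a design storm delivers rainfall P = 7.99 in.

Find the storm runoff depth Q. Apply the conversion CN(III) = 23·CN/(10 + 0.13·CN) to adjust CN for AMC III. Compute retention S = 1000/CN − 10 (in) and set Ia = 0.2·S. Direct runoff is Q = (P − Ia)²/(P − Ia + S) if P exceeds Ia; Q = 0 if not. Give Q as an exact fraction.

Q = 39659527609/5417919100 in ≈ 7.320 in

Wet (AMC III): CN(III) = 23·88/(10 + 0.13·88) = 2024/(536/25) = 6325/67 ≈ 94.403
Max retention: S = 1000/(6325/67) − 10 = 150/253 in (≈ 0.593 in)
Ia = 0.2S: 0.2·0.593 = 0.119 in (exactly 30/253)
Since P=7.990 > Ia=0.119: effective rainfall P−Ia = 199147/25300 in
Q = (199147/25300)²/((199147/25300) + 150/253) = (39659527609/640090000)/(214147/25300) = 39659527609/5417919100 in ≈ 7.320 in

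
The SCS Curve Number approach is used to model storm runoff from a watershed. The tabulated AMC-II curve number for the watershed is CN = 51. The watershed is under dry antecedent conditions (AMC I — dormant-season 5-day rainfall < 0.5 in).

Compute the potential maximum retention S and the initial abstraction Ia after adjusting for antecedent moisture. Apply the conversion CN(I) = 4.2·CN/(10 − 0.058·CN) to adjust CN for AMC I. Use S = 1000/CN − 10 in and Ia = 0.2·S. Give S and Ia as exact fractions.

Adjust CN=51 to AMC I: 4.2·51/(10 − 0.058·51) → (1071/5) ÷ (3521/500) = 15300/503 ≈ 30.417
Retention S: 1000/CN − 10 with CN=30.417 → S = 3500/153 ≈ 22.876 in
Ia = 0.2S: 0.2·22.876 = 4.575 in (exactly 700/153)

S = 3500/153 in ≈ 22.876 in; Ia = 700/153 in ≈ 4.575 in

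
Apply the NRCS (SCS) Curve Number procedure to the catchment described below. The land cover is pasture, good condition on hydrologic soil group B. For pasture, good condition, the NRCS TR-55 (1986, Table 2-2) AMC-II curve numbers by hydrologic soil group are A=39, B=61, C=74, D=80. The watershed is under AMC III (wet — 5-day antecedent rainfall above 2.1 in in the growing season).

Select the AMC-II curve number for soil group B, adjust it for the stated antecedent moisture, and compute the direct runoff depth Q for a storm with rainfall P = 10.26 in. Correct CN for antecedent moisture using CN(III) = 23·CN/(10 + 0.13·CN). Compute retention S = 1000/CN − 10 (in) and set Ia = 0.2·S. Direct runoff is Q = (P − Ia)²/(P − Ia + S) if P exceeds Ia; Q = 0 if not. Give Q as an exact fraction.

Q = 154468528707/20477696950 in ≈ 7.543 in

NRCS table: pasture, good condition, soil group B → CN(II) = 61
CN(III) from CN(II)=61: (23·61)/(10 + 0.13·61) = 140300/1793 ≈ 78.249
Max retention: S = 1000/(140300/1793) − 10 = 3900/1403 in (≈ 2.780 in)
Ia = 0.2·(3900/1403) = 780/1403 in ≈ 0.556 in
Excess rainfall: 10.260 − 0.556 = 9.704 in; P > Ia so Q > 0
Runoff Q = (P−Ia)²/(P−Ia+S) = (9.704)²/(9.704+2.780) = 154468528707/20477696950 ≈ 7.543 in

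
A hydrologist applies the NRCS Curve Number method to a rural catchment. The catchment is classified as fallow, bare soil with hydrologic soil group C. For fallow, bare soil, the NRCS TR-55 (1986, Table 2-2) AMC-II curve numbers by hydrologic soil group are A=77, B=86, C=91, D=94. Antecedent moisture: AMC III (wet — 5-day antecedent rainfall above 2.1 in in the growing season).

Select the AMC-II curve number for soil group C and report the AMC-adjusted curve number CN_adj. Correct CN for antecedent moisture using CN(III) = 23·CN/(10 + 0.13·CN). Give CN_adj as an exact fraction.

NRCS table: fallow, bare soil, soil group C → CN(II) = 91
CN(III) from CN(II)=91: (23·91)/(10 + 0.13·91) = 209300/2183 ≈ 95.877

CN_adj = 209300/2183 ≈ 95.877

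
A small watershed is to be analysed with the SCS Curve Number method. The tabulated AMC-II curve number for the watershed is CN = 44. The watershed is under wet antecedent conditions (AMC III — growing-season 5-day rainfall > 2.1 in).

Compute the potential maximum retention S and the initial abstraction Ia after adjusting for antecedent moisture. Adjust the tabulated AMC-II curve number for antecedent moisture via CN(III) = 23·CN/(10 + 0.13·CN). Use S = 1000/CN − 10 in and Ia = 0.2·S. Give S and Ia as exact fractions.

CN(III) from CN(II)=44: (23·44)/(10 + 0.13·44) = 25300/393 ≈ 64.377
Retention S: 1000/CN − 10 with CN=64.377 → S = 1400/253 ≈ 5.534 in
Initial abstraction Ia = S/5 = (1400/253)/5 = 280/253 ≈ 1.107 in

S = 1400/253 in ≈ 5.534 in; Ia = 280/253 in ≈ 1.107 in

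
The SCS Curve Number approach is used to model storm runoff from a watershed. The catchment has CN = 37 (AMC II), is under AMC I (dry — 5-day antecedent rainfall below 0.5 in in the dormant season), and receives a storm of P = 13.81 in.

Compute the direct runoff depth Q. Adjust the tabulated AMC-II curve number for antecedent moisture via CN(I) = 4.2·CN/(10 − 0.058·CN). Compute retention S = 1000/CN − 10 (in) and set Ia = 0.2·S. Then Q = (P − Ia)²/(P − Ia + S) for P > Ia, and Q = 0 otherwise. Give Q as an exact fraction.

Q = 445083409/633058900 in ≈ 0.703 in

Adjust CN=37 to AMC I: 4.2·37/(10 − 0.058·37) → (777/5) ÷ (3927/500) = 3700/187 ≈ 19.786
S = 1000/(3700/187) − 10 = 1500/37 in ≈ 40.541 in
Ia = 0.2·(1500/37) = 300/37 in ≈ 8.108 in
Since P=13.810 > Ia=8.108: effective rainfall P−Ia = 21097/3700 in
Runoff Q = (P−Ia)²/(P−Ia+S) = (5.702)²/(5.702+40.541) = 445083409/633058900 ≈ 0.703 in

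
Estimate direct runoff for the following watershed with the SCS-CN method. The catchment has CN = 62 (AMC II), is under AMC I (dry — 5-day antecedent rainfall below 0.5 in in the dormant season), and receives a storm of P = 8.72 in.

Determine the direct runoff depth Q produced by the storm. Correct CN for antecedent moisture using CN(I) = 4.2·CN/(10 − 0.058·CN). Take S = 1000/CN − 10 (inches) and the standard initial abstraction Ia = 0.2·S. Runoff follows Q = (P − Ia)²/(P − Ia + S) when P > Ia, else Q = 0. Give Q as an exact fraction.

Q = 4457379362/2700982725 in ≈ 1.650 in

Adjust CN=62 to AMC I: 4.2·62/(10 − 0.058·62) → (1302/5) ÷ (1601/250) = 65100/1601 ≈ 40.662
Max retention: S = 1000/(65100/1601) − 10 = 9500/651 in (≈ 14.593 in)
Ia = 0.2S: 0.2·14.593 = 2.919 in (exactly 1900/651)
Excess rainfall: 8.720 − 2.919 = 5.801 in; P > Ia so Q > 0
Runoff Q = (P−Ia)²/(P−Ia+S) = (5.801)²/(5.801+14.593) = 4457379362/2700982725 ≈ 1.650 in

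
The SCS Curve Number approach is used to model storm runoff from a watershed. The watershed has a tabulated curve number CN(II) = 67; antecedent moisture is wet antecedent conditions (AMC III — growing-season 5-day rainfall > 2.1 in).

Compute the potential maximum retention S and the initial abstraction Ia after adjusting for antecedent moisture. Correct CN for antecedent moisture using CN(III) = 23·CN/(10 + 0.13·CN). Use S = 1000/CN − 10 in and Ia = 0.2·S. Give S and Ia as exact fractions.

CN(III) from CN(II)=67: (23·67)/(10 + 0.13·67) = 154100/1871 ≈ 82.362
S = 1000/(154100/1871) − 10 = 3300/1541 in ≈ 2.141 in
Ia = 0.2S: 0.2·2.141 = 0.428 in (exactly 660/1541)

S = 3300/1541 in ≈ 2.141 in; Ia = 660/1541 in ≈ 0.428 in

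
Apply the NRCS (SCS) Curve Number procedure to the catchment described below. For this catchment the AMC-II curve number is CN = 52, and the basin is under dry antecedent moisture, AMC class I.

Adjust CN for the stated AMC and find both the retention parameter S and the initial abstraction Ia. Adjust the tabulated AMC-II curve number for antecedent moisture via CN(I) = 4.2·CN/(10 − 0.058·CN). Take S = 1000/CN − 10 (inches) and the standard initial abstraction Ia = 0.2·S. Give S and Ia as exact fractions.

CN(I) from CN(II)=52: (4.2·52)/(10 − 0.058·52) = 9100/291 ≈ 31.271
Max retention: S = 1000/(9100/291) − 10 = 2000/91 in (≈ 21.978 in)
Ia = 0.2·(2000/91) = 400/91 in ≈ 4.396 in

S = 2000/91 in ≈ 21.978 in; Ia = 400/91 in ≈ 4.396 in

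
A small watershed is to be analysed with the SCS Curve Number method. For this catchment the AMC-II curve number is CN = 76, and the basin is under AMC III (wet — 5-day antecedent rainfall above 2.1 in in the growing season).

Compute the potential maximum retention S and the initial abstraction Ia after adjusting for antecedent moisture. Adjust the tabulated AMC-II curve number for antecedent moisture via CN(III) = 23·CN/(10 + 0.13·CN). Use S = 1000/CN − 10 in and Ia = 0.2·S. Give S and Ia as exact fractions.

Adjust CN=76 to AMC III: 23·76/(10 + 0.13·76) → 1748 ÷ (497/25) = 43700/497 ≈ 87.928
Max retention: S = 1000/(43700/497) − 10 = 600/437 in (≈ 1.373 in)
Ia = 0.2·(600/437) = 120/437 in ≈ 0.275 in

S = 600/437 in ≈ 1.373 in; Ia = 120/437 in ≈ 0.275 in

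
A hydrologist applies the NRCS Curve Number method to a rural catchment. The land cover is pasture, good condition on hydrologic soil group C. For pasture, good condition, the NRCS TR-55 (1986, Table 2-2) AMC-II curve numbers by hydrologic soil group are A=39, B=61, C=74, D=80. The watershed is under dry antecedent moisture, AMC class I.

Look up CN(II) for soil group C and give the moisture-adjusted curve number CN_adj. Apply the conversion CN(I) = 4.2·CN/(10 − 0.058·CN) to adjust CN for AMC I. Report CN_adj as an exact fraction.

CN_adj = 77700/1427 ≈ 54.450

NRCS table: pasture, good condition, soil group C → CN(II) = 74
CN(I) from CN(II)=74: (4.2·74)/(10 − 0.058·74) = 77700/1427 ≈ 54.450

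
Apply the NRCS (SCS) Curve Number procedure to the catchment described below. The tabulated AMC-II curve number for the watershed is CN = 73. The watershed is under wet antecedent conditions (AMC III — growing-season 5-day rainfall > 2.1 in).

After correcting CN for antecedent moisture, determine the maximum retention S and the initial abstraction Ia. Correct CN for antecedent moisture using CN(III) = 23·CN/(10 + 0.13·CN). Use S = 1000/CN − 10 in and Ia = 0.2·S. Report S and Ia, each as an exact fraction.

Wet (AMC III): CN(III) = 23·73/(10 + 0.13·73) = 1679/(1949/100) = 167900/1949 ≈ 86.147
Max retention: S = 1000/(167900/1949) − 10 = 2700/1679 in (≈ 1.608 in)
Ia = 0.2S: 0.2·1.608 = 0.322 in (exactly 540/1679)

S = 2700/1679 in ≈ 1.608 in; Ia = 540/1679 in ≈ 0.322 in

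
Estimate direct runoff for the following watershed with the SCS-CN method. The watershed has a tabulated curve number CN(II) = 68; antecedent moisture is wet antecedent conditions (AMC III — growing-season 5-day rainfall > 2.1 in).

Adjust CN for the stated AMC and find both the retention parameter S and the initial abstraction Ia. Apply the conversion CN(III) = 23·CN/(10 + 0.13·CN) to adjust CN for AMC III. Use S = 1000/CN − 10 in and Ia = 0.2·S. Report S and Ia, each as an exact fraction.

S = 800/391 in ≈ 2.046 in; Ia = 160/391 in ≈ 0.409 in

Wet (AMC III): CN(III) = 23·68/(10 + 0.13·68) = 1564/(471/25) = 39100/471 ≈ 83.015
Max retention: S = 1000/(39100/471) − 10 = 800/391 in (≈ 2.046 in)
Initial abstraction Ia = S/5 = (800/391)/5 = 160/391 ≈ 0.409 in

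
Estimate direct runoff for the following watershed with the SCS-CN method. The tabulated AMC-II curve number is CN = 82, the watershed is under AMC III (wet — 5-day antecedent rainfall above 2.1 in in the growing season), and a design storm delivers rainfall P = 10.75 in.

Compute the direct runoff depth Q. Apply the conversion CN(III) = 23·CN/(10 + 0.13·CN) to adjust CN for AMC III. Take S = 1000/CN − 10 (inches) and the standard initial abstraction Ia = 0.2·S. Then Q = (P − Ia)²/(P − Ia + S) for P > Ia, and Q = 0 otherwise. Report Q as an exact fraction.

Adjust CN=82 to AMC III: 23·82/(10 + 0.13·82) → 1886 ÷ (1033/50) = 94300/1033 ≈ 91.288
Retention S: 1000/CN − 10 with CN=91.288 → S = 900/943 ≈ 0.954 in
Ia = 0.2S: 0.2·0.954 = 0.191 in (exactly 180/943)
Excess rainfall: 10.750 − 0.191 = 10.559 in; P > Ia so Q > 0
Q: (39829/3772)² ÷ (43429/3772) = 1586349241/163814188 in (≈ 9.684 in)

Q = 1586349241/163814188 in ≈ 9.684 in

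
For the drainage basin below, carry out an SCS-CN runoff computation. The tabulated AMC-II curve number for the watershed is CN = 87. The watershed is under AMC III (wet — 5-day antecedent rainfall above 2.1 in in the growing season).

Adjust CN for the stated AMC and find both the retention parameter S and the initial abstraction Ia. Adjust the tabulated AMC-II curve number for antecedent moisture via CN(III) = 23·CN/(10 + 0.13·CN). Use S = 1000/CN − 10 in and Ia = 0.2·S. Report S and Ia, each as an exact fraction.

Wet (AMC III): CN(III) = 23·87/(10 + 0.13·87) = 2001/(2131/100) = 200100/2131 ≈ 93.900
Retention S: 1000/CN − 10 with CN=93.900 → S = 1300/2001 ≈ 0.650 in
Ia = 0.2S: 0.2·0.650 = 0.130 in (exactly 260/2001)

S = 1300/2001 in ≈ 0.650 in; Ia = 260/2001 in ≈ 0.130 in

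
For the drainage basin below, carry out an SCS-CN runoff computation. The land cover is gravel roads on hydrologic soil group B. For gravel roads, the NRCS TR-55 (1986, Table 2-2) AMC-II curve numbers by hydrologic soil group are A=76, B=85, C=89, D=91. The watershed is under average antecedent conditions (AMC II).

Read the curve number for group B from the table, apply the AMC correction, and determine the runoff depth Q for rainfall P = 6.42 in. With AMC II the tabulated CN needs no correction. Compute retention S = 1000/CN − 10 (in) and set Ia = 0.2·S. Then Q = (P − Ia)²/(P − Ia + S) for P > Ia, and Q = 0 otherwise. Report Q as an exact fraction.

Q = 8864883/1886150 in ≈ 4.700 in

NRCS table: gravel roads, soil group B → CN(II) = 85
Average conditions: CN = 85 (no AMC adjustment).
Max retention: S = 1000/85 − 10 = 30/17 in (≈ 1.765 in)
Ia = 0.2S: 0.2·1.765 = 0.353 in (exactly 6/17)
P − Ia = 6.420 − 0.353 = 5157/850 ≈ 6.067 in (> 0, runoff occurs)
Q = (5157/850)²/((5157/850) + 30/17) = (26594649/722500)/(6657/850) = 8864883/1886150 in ≈ 4.700 in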